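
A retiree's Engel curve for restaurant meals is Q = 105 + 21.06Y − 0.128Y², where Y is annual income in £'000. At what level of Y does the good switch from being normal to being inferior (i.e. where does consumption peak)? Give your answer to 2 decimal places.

dQ/dY = 21.06 − 0.256Y.
The good is inferior where dQ/dY < 0. Setting dQ/dY = 0 gives Y = 21.06 / 0.256 = 82.27.

82.27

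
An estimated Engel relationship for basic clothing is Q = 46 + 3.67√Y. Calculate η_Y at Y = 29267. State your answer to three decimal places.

At Y = 29267: Q = 673.849.
dQ/dY = 3.67/(2√Y) = 0.0107262 at this income.
η = (dQ/dY)·(Y/Q) = 0.0107262 × (29267/673.849) = 0.466.

0.466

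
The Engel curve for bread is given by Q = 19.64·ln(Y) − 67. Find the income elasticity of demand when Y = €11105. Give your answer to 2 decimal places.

0.17

At Y = 11105: Q = 115.950.
dQ/dY = 19.64/Y = 0.00176857 at this income.
η = (dQ/dY)·(Y/Q) = 0.00176857 × (11105/115.950) = 0.17.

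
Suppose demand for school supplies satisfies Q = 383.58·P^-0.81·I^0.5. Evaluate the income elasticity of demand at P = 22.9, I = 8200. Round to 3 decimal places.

For a multiplicative demand Q = A·P^α·I^β, the income elasticity is β everywhere.
Here β = 0.5, so η = 0.500.

0.500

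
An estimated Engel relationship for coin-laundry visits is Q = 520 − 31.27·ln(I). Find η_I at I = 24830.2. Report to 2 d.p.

-0.15

At I = 24830.2: Q = 203.553.
dQ/dI = -31.27/I = -0.00125935 at this income.
η = (dQ/dI)·(I/Q) = -0.00125935 × (24830.2/203.553) = -0.15.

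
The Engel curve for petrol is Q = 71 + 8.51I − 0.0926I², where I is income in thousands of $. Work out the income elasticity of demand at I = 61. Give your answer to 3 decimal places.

-0.692

At I = 61: Q = 245.5454.
dQ/dI = 8.51 − 0.1852I = -2.78720.
η = (dQ/dI)·(I/Q) = -2.78720 × (61/245.5454) = -0.692.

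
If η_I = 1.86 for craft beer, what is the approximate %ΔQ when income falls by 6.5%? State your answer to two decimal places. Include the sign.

%ΔQ ≈ η × %ΔI = 1.86 × (-6.5%) = -12.09%.

-12.09%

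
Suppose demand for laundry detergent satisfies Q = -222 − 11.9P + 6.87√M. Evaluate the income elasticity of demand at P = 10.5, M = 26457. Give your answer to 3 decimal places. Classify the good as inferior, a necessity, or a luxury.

At P = 10.5, M = 26457: Q = 770.497.
Holding P constant, ∂Q/∂M = 6.87/(2√M) = 0.0211182.
η_M = (∂Q/∂M)·(M/Q) = 0.0211182 × (26457/770.497) = 0.725.
Since 0 < η < 1, this is a necessity.

0.725 (necessity)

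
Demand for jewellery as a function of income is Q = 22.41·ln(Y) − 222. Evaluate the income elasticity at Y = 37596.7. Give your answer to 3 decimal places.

At Y = 37596.7: Q = 14.082.
dQ/dY = 22.41/Y = 0.000596063 at this income.
η = (dQ/dY)·(Y/Q) = 0.000596063 × (37596.7/14.082) = 1.591.

1.591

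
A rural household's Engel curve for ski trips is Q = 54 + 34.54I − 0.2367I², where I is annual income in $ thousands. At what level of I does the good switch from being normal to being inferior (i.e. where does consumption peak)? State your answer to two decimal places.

dQ/dI = 34.54 − 0.4734I.
The good is inferior where dQ/dI < 0. Setting dQ/dI = 0 gives I = 34.54 / 0.4734 = 72.96.

72.96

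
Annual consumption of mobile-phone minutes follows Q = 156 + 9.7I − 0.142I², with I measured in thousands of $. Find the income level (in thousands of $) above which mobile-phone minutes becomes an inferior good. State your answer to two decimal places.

dQ/dI = 9.7 − 0.284I.
The good is inferior where dQ/dI < 0. Setting dQ/dI = 0 gives I = 9.7 / 0.284 = 34.15.

34.15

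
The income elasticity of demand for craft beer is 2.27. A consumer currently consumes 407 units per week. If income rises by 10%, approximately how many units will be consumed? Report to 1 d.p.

%ΔQ ≈ η × %ΔI = 2.27 × 10% = 22.7%.
New Q ≈ 407 × (1 + 0.227) = 499.4.

499.4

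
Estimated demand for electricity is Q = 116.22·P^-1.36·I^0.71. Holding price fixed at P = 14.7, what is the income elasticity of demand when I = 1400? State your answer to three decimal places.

0.710

For a multiplicative demand Q = A·P^α·I^β, the income elasticity is β everywhere.
Here β = 0.71, so η = 0.710.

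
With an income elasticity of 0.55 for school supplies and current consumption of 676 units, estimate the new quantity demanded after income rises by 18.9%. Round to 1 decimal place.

746.3

%ΔQ ≈ η × %ΔI = 0.55 × 18.9% = 10.395%.
New Q ≈ 676 × (1 + 0.10395) = 746.3.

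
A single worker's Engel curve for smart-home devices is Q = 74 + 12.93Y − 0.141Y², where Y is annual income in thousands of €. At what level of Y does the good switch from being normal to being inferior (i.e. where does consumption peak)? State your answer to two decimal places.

45.85

dQ/dY = 12.93 − 0.282Y.
The good is inferior where dQ/dY < 0. Setting dQ/dY = 0 gives Y = 12.93 / 0.282 = 45.85.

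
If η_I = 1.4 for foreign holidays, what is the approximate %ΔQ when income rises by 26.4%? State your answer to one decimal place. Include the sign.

37.0%

%ΔQ ≈ η × %ΔI = 1.4 × 26.4% = 37.0%.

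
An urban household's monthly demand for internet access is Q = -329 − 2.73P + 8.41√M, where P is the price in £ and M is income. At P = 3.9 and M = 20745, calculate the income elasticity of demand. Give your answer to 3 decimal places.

At P = 3.9, M = 20745: Q = 871.656.
Holding P constant, ∂Q/∂M = 8.41/(2√M) = 0.0291951.
η_M = (∂Q/∂M)·(M/Q) = 0.0291951 × (20745/871.656) = 0.695.

0.695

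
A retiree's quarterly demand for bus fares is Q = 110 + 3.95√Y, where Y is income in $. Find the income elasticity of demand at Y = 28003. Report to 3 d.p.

0.429

At Y = 28003: Q = 770.997.
dQ/dY = 3.95/(2√Y) = 0.0118023 at this income.
η = (dQ/dY)·(Y/Q) = 0.0118023 × (28003/770.997) = 0.429.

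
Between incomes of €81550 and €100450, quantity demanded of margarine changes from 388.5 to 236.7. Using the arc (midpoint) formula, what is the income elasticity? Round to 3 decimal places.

-2.338

ΔQ = 236.7 − 388.5 = -151.8; midpoint Q̄ = (388.5 + 236.7)/2 = 312.6.
ΔI = 100450 − 81550 = 18900; midpoint Ī = (81550 + 100450)/2 = 91000.
η = (ΔQ/Q̄) ÷ (ΔI/Ī) = (-151.8/312.6) ÷ (18900/91000) = -2.338.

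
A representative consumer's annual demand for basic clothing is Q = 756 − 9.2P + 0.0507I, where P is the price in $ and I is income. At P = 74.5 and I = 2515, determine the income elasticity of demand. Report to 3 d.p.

0.644

At P = 74.5, I = 2515: Q = 198.111.
Holding P constant, ∂Q/∂I = 0.0507.
η_I = (∂Q/∂I)·(I/Q) = 0.0507 × (2515/198.111) = 0.644.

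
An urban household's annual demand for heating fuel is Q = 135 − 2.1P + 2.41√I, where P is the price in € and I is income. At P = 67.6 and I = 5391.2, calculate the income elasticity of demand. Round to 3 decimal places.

At P = 67.6, I = 5391.2: Q = 169.994.
Holding P constant, ∂Q/∂I = 2.41/(2√I) = 0.0164114.
η_I = (∂Q/∂I)·(I/Q) = 0.0164114 × (5391.2/169.994) = 0.520.

0.520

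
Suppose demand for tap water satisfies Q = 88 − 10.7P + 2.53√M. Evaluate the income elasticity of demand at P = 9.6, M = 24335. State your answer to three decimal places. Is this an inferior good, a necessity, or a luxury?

At P = 9.6, M = 24335: Q = 379.952.
Holding P constant, ∂Q/∂M = 2.53/(2√M) = 0.00810914.
η_M = (∂Q/∂M)·(M/Q) = 0.00810914 × (24335/379.952) = 0.519.
Since 0 < η < 1, this is a necessity.

0.519 (necessity)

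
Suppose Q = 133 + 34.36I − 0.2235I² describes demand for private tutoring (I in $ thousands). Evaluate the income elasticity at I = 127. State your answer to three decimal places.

-3.191

At I = 127: Q = 891.8885.
dQ/dI = 34.36 − 0.447I = -22.40900.
η = (dQ/dI)·(I/Q) = -22.40900 × (127/891.8885) = -3.191.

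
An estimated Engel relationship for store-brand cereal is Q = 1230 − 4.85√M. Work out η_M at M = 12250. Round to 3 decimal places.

At M = 12250: Q = 693.203.
dQ/dM = -4.85/(2√M) = -0.0219101 at this income.
η = (dQ/dM)·(M/Q) = -0.0219101 × (12250/693.203) = -0.387.

-0.387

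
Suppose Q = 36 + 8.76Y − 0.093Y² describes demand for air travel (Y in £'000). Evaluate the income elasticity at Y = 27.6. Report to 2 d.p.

0.48

At Y = 27.6: Q = 206.9323.
dQ/dY = 8.76 − 0.186Y = 3.62640.
η = (dQ/dY)·(Y/Q) = 3.62640 × (27.6/206.9323) = 0.48.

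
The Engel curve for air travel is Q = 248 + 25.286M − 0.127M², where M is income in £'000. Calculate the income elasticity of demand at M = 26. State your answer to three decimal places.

0.593

At M = 26: Q = 819.5840.
dQ/dM = 25.286 − 0.254M = 18.68200.
η = (dQ/dM)·(M/Q) = 18.68200 × (26/819.5840) = 0.593.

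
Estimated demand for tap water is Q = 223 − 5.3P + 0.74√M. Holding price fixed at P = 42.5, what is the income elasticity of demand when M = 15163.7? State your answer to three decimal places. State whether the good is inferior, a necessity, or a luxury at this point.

0.513 (necessity)

At P = 42.5, M = 15163.7: Q = 88.874.
Holding P constant, ∂Q/∂M = 0.74/(2√M) = 0.00300469.
η_M = (∂Q/∂M)·(M/Q) = 0.00300469 × (15163.7/88.874) = 0.513.
Since 0 < η < 1, this is a necessity.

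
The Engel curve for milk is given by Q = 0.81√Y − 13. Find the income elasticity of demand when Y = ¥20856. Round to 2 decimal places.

0.56

At Y = 20856: Q = 103.977.
dQ/dY = 0.81/(2√Y) = 0.0028044 at this income.
η = (dQ/dY)·(Y/Q) = 0.0028044 × (20856/103.977) = 0.56.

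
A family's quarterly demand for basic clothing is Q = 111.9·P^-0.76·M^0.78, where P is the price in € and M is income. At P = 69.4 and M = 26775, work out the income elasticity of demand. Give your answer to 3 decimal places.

For a multiplicative demand Q = A·P^α·M^β, the income elasticity is β everywhere.
Here β = 0.78, so η = 0.780.

0.780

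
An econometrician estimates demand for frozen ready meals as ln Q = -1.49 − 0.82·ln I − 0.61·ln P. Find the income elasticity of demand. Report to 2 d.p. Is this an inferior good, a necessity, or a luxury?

In a log-linear demand, the coefficient on ln I is the income elasticity.
So η = -0.82.
η < 0 ⇒ inferior good.

-0.82 (inferior good)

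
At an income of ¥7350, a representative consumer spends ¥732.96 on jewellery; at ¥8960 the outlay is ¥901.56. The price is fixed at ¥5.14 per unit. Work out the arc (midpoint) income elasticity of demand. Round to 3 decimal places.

With a constant price, Q₁ = 732.96/5.14 = 142.599 and Q₂ = 901.56/5.14 = 175.401 (equivalently, work directly with expenditure since P cancels).
Midpoint %ΔQ = (901.56 − 732.96)/817.26 = 0.20630; midpoint %ΔI = (8960 − 7350)/8155 = 0.19742.
η = 0.20630 / 0.19742 = 1.045.

1.045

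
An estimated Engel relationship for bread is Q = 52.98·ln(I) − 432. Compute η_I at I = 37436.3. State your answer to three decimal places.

0.421

At I = 37436.3: Q = 125.900.
dQ/dI = 52.98/I = 0.0014152 at this income.
η = (dQ/dI)·(I/Q) = 0.0014152 × (37436.3/125.900) = 0.421.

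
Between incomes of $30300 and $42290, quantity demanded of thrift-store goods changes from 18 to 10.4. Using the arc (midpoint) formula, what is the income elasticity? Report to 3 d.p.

ΔQ = 10.4 − 18 = -7.6; midpoint Q̄ = (18 + 10.4)/2 = 14.2.
ΔI = 42290 − 30300 = 11990; midpoint Ī = (30300 + 42290)/2 = 36295.
η = (ΔQ/Q̄) ÷ (ΔI/Ī) = (-7.6/14.2) ÷ (11990/36295) = -1.620.

-1.620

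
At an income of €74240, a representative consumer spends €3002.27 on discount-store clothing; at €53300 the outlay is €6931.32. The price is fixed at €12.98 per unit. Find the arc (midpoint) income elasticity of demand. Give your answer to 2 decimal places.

-2.41

With a constant price, Q₁ = 3002.27/12.98 = 231.300 and Q₂ = 6931.32/12.98 = 534.000 (equivalently, work directly with expenditure since P cancels).
Midpoint %ΔQ = (6931.32 − 3002.27)/4966.80 = 0.79106; midpoint %ΔI = (53300 − 74240)/63770 = -0.32837.
η = 0.79106 / -0.32837 = -2.41.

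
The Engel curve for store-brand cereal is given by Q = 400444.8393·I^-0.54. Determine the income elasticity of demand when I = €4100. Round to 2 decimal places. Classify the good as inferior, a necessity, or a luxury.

For Q = A·I^β the income elasticity is constant and equal to β.
Here β = -0.54, so η = -0.54.
Since η < 0, the good is an inferior good.

-0.54 (inferior good)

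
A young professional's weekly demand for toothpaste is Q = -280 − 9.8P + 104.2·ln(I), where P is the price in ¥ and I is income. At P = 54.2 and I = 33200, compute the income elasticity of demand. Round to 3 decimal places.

At P = 54.2, I = 33200: Q = 273.594.
Holding P constant, ∂Q/∂I = 104.2/I = 0.00313855.
η_I = (∂Q/∂I)·(I/Q) = 0.00313855 × (33200/273.594) = 0.381.

0.381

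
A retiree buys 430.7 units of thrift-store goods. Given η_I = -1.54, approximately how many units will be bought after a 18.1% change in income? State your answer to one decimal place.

310.6

%ΔQ ≈ η × %ΔI = -1.54 × 18.1% = -27.874%.
New Q ≈ 430.7 × (1 − 0.27874) = 310.6.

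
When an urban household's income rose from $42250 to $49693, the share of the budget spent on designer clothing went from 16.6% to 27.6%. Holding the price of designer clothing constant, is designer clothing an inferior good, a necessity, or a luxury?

luxury

The budget share rises as income rises, so η > 1.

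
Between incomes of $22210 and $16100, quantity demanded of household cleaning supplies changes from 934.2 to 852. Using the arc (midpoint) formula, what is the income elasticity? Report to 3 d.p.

ΔQ = 852 − 934.2 = -82.2; midpoint Q̄ = (934.2 + 852)/2 = 893.1.
ΔI = 16100 − 22210 = -6110; midpoint Ī = (22210 + 16100)/2 = 19155.
η = (ΔQ/Q̄) ÷ (ΔI/Ī) = (-82.2/893.1) ÷ (-6110/19155) = 0.289.

0.289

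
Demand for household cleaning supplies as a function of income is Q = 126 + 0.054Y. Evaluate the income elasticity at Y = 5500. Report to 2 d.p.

At Y = 5500: Q = 423.000.
dQ/dY = 0.054.
η = (dQ/dY)·(Y/Q) = 0.054 × (5500/423.000) = 0.70.

0.70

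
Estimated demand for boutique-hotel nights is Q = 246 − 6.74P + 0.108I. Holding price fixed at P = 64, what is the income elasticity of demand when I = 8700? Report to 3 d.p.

At P = 64, I = 8700: Q = 754.240.
Holding P constant, ∂Q/∂I = 0.108.
η_I = (∂Q/∂I)·(I/Q) = 0.108 × (8700/754.240) = 1.246.

1.246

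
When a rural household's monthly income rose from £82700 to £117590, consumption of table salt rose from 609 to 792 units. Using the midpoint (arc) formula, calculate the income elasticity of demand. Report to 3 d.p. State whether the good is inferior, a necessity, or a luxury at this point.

0.750 (necessity)

ΔQ = 792 − 609 = 183; midpoint Q̄ = (609 + 792)/2 = 700.5.
ΔI = 117590 − 82700 = 34890; midpoint Ī = (82700 + 117590)/2 = 100145.
η = (ΔQ/Q̄) ÷ (ΔI/Ī) = (183/700.5) ÷ (34890/100145) = 0.750.
0 < η < 1 ⇒ necessity.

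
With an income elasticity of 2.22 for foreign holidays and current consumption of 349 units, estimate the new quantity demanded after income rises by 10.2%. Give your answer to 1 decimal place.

428.0

%ΔQ ≈ η × %ΔI = 2.22 × 10.2% = 22.644%.
New Q ≈ 349 × (1 + 0.22644) = 428.0.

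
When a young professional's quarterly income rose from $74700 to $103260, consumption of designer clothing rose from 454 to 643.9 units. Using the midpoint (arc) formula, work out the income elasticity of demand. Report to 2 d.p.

1.08

ΔQ = 643.9 − 454 = 189.9; midpoint Q̄ = (454 + 643.9)/2 = 548.95.
ΔI = 103260 − 74700 = 28560; midpoint Ī = (74700 + 103260)/2 = 88980.
η = (ΔQ/Q̄) ÷ (ΔI/Ī) = (189.9/548.95) ÷ (28560/88980) = 1.08.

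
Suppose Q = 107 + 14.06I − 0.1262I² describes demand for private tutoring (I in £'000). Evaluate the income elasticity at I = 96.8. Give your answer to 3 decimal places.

At I = 96.8: Q = 285.4837.
dQ/dI = 14.06 − 0.2524I = -10.37232.
η = (dQ/dI)·(I/Q) = -10.37232 × (96.8/285.4837) = -3.517.

-3.517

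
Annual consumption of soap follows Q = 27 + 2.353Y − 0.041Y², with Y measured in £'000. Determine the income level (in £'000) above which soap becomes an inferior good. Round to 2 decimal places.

28.70

dQ/dY = 2.353 − 0.082Y.
The good is inferior where dQ/dY < 0. Setting dQ/dY = 0 gives Y = 2.353 / 0.082 = 28.70.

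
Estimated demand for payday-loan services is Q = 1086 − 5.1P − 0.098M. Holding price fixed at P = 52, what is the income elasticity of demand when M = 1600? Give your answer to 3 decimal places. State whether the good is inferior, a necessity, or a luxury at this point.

At P = 52, M = 1600: Q = 664.000.
Holding P constant, ∂Q/∂M = −0.098.
η_M = (∂Q/∂M)·(M/Q) = -0.098 × (1600/664.000) = -0.236.
Since η < 0, this is an inferior good.

-0.236 (inferior good)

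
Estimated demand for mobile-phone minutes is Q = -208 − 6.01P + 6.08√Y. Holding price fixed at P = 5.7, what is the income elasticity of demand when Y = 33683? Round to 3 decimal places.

0.639

At P = 5.7, Y = 33683: Q = 873.601.
Holding P constant, ∂Q/∂Y = 6.08/(2√Y) = 0.0165641.
η_Y = (∂Q/∂Y)·(Y/Q) = 0.0165641 × (33683/873.601) = 0.639.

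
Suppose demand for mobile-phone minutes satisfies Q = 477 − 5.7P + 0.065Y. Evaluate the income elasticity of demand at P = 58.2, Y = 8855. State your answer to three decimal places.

At P = 58.2, Y = 8855: Q = 720.835.
Holding P constant, ∂Q/∂Y = 0.065.
η_Y = (∂Q/∂Y)·(Y/Q) = 0.065 × (8855/720.835) = 0.798.

0.798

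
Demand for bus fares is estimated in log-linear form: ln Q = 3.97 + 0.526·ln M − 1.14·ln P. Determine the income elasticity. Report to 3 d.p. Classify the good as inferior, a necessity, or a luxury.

In a log-linear demand, the coefficient on ln M is the income elasticity.
So η = 0.526.
0 < η < 1 ⇒ necessity.

0.526 (necessity)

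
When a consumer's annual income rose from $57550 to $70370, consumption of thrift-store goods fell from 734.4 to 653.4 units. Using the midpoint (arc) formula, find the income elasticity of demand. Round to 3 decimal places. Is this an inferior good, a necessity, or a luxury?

ΔQ = 653.4 − 734.4 = -81; midpoint Q̄ = (734.4 + 653.4)/2 = 693.9.
ΔI = 70370 − 57550 = 12820; midpoint Ī = (57550 + 70370)/2 = 63960.
η = (ΔQ/Q̄) ÷ (ΔI/Ī) = (-81/693.9) ÷ (12820/63960) = -0.582.
η < 0 ⇒ inferior good.

-0.582 (inferior good)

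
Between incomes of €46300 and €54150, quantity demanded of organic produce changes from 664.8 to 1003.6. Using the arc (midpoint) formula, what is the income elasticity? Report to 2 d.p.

2.60

ΔQ = 1003.6 − 664.8 = 338.8; midpoint Q̄ = (664.8 + 1003.6)/2 = 834.2.
ΔI = 54150 − 46300 = 7850; midpoint Ī = (46300 + 54150)/2 = 50225.
η = (ΔQ/Q̄) ÷ (ΔI/Ī) = (338.8/834.2) ÷ (7850/50225) = 2.60.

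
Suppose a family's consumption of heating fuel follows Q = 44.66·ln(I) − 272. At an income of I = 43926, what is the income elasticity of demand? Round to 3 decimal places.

0.217

At I = 43926: Q = 205.427.
dQ/dI = 44.66/I = 0.00101671 at this income.
η = (dQ/dI)·(I/Q) = 0.00101671 × (43926/205.427) = 0.217.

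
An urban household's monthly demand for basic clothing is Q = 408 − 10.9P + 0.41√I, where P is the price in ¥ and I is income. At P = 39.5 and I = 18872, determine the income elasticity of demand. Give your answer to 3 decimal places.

At P = 39.5, I = 18872: Q = 33.774.
Holding P constant, ∂Q/∂I = 0.41/(2√I) = 0.00149226.
η_I = (∂Q/∂I)·(I/Q) = 0.00149226 × (18872/33.774) = 0.834.

0.834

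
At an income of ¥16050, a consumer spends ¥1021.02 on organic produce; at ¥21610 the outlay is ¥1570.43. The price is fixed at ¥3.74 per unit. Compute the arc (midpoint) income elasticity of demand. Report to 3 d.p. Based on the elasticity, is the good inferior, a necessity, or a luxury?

1.436 (luxury)

With a constant price, Q₁ = 1021.02/3.74 = 273.000 and Q₂ = 1570.43/3.74 = 419.901 (equivalently, work directly with expenditure since P cancels).
Midpoint %ΔQ = (1570.43 − 1021.02)/1295.72 = 0.42402; midpoint %ΔI = (21610 − 16050)/18830 = 0.29527.
η = 0.42402 / 0.29527 = 1.436.
η > 1 ⇒ luxury.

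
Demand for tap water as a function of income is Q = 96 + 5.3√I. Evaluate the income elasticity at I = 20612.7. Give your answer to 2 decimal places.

0.44

At I = 20612.7: Q = 856.928.
dQ/dI = 5.3/(2√I) = 0.0184577 at this income.
η = (dQ/dI)·(I/Q) = 0.0184577 × (20612.7/856.928) = 0.44.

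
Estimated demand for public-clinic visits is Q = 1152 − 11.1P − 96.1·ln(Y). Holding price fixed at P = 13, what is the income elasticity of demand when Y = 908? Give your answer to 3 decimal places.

At P = 13, Y = 908: Q = 353.139.
Holding P constant, ∂Q/∂Y = -96.1/Y = -0.105837.
η_Y = (∂Q/∂Y)·(Y/Q) = -0.105837 × (908/353.139) = -0.272.

-0.272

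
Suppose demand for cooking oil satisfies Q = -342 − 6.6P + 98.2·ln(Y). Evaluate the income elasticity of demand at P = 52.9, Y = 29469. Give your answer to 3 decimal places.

At P = 52.9, Y = 29469: Q = 319.445.
Holding P constant, ∂Q/∂Y = 98.2/Y = 0.00333232.
η_Y = (∂Q/∂Y)·(Y/Q) = 0.00333232 × (29469/319.445) = 0.307.

0.307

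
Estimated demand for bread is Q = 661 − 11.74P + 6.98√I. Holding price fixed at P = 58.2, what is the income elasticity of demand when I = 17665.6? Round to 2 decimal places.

At P = 58.2, I = 17665.6: Q = 905.458.
Holding P constant, ∂Q/∂I = 6.98/(2√I) = 0.026258.
η_I = (∂Q/∂I)·(I/Q) = 0.026258 × (17665.6/905.458) = 0.51.

0.51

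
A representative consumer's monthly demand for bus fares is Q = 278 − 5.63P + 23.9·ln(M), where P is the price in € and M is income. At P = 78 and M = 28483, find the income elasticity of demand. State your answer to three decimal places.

0.285

At P = 78, M = 28483: Q = 84.004.
Holding P constant, ∂Q/∂M = 23.9/M = 0.000839097.
η_M = (∂Q/∂M)·(M/Q) = 0.000839097 × (28483/84.004) = 0.285.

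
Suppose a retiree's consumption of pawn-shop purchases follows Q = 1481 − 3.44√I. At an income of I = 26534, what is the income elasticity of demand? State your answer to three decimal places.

-0.304

At I = 26534: Q = 920.649.
dQ/dI = -3.44/(2√I) = -0.0105591 at this income.
η = (dQ/dI)·(I/Q) = -0.0105591 × (26534/920.649) = -0.304.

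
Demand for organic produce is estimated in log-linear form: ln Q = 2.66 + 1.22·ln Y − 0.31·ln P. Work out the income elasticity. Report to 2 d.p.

In a log-linear demand, the coefficient on ln Y is the income elasticity.
So η = 1.22.

1.22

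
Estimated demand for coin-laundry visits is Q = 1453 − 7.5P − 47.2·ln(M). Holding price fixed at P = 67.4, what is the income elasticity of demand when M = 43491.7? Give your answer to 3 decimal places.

At P = 67.4, M = 43491.7: Q = 443.389.
Holding P constant, ∂Q/∂M = -47.2/M = -0.00108526.
η_M = (∂Q/∂M)·(M/Q) = -0.00108526 × (43491.7/443.389) = -0.106.

-0.106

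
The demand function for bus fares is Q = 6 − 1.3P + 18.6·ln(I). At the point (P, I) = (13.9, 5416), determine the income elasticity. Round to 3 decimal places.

At P = 13.9, I = 5416: Q = 147.836.
Holding P constant, ∂Q/∂I = 18.6/I = 0.00343427.
η_I = (∂Q/∂I)·(I/Q) = 0.00343427 × (5416/147.836) = 0.126.

0.126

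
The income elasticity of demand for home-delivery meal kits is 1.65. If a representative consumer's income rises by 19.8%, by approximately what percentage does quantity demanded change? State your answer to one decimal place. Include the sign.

%ΔQ ≈ η × %ΔI = 1.65 × 19.8% = 32.7%.

32.7%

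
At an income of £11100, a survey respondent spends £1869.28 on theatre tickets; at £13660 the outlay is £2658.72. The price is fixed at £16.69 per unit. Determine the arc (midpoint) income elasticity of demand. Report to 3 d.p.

1.686

With a constant price, Q₁ = 1869.28/16.69 = 112.000 and Q₂ = 2658.72/16.69 = 159.300 (equivalently, work directly with expenditure since P cancels).
Midpoint %ΔQ = (2658.72 − 1869.28)/2264.00 = 0.34869; midpoint %ΔI = (13660 − 11100)/12380 = 0.20679.
η = 0.34869 / 0.20679 = 1.686.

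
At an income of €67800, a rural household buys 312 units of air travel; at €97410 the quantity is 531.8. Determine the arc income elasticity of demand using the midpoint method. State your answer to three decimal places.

ΔQ = 531.8 − 312 = 219.8; midpoint Q̄ = (312 + 531.8)/2 = 421.9.
ΔI = 97410 − 67800 = 29610; midpoint Ī = (67800 + 97410)/2 = 82605.
η = (ΔQ/Q̄) ÷ (ΔI/Ī) = (219.8/421.9) ÷ (29610/82605) = 1.453.

1.453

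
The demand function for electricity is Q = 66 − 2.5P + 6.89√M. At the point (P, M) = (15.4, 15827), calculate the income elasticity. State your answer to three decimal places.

0.485

At P = 15.4, M = 15827: Q = 894.299.
Holding P constant, ∂Q/∂M = 6.89/(2√M) = 0.0273836.
η_M = (∂Q/∂M)·(M/Q) = 0.0273836 × (15827/894.299) = 0.485.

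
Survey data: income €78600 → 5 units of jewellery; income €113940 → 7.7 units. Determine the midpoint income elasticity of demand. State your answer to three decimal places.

1.158

ΔQ = 7.7 − 5 = 2.7; midpoint Q̄ = (5 + 7.7)/2 = 6.35.
ΔI = 113940 − 78600 = 35340; midpoint Ī = (78600 + 113940)/2 = 96270.
η = (ΔQ/Q̄) ÷ (ΔI/Ī) = (2.7/6.35) ÷ (35340/96270) = 1.158.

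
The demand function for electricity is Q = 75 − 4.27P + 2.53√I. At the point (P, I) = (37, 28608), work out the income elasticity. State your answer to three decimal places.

0.620

At P = 37, I = 28608: Q = 344.932.
Holding P constant, ∂Q/∂I = 2.53/(2√I) = 0.00747906.
η_I = (∂Q/∂I)·(I/Q) = 0.00747906 × (28608/344.932) = 0.620.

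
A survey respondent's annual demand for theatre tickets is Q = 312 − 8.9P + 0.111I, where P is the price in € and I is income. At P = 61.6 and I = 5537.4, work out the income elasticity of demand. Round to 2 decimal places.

At P = 61.6, I = 5537.4: Q = 378.411.
Holding P constant, ∂Q/∂I = 0.111.
η_I = (∂Q/∂I)·(I/Q) = 0.111 × (5537.4/378.411) = 1.62.

1.62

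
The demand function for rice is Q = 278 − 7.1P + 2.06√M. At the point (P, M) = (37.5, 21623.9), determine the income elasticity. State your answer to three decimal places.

At P = 37.5, M = 21623.9: Q = 314.674.
Holding P constant, ∂Q/∂M = 2.06/(2√M) = 0.00700439.
η_M = (∂Q/∂M)·(M/Q) = 0.00700439 × (21623.9/314.674) = 0.481.

0.481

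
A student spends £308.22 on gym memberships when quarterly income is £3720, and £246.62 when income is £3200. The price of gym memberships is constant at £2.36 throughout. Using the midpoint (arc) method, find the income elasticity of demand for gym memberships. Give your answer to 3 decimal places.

With a constant price, Q₁ = 308.22/2.36 = 130.602 and Q₂ = 246.62/2.36 = 104.500 (equivalently, work directly with expenditure since P cancels).
Midpoint %ΔQ = (246.62 − 308.22)/277.42 = -0.22205; midpoint %ΔI = (3200 − 3720)/3460 = -0.15029.
η = -0.22205 / -0.15029 = 1.477.

1.477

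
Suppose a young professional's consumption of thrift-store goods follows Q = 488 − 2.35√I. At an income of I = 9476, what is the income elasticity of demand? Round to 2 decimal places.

At I = 9476: Q = 259.240.
dQ/dI = -2.35/(2√I) = -0.0120705 at this income.
η = (dQ/dI)·(I/Q) = -0.0120705 × (9476/259.240) = -0.44.

-0.44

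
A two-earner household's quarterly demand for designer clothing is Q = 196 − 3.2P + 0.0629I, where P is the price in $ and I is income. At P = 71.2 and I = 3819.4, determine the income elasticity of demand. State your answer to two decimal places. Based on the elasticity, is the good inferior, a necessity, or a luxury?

At P = 71.2, I = 3819.4: Q = 208.400.
Holding P constant, ∂Q/∂I = 0.0629.
η_I = (∂Q/∂I)·(I/Q) = 0.0629 × (3819.4/208.400) = 1.15.
Since η > 1, this is a luxury.

1.15 (luxury)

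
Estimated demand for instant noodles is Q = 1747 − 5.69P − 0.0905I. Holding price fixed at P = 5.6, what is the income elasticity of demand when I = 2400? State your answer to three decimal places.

At P = 5.6, I = 2400: Q = 1497.936.
Holding P constant, ∂Q/∂I = −0.0905.
η_I = (∂Q/∂I)·(I/Q) = -0.0905 × (2400/1497.936) = -0.145.

-0.145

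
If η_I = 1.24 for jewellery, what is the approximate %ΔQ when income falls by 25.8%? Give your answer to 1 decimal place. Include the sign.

%ΔQ ≈ η × %ΔI = 1.24 × (-25.8%) = -32.0%.

-32.0%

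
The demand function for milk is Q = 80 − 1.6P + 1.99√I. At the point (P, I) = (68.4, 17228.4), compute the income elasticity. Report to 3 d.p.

At P = 68.4, I = 17228.4: Q = 231.761.
Holding P constant, ∂Q/∂I = 1.99/(2√I) = 0.00758055.
η_I = (∂Q/∂I)·(I/Q) = 0.00758055 × (17228.4/231.761) = 0.564.

0.564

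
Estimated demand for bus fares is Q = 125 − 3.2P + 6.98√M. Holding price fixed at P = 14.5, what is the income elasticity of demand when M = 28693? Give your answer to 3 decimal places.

At P = 14.5, M = 28693: Q = 1260.943.
Holding P constant, ∂Q/∂M = 6.98/(2√M) = 0.0206033.
η_M = (∂Q/∂M)·(M/Q) = 0.0206033 × (28693/1260.943) = 0.469.

0.469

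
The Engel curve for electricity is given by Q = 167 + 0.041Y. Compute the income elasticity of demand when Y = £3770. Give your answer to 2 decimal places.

0.48

At Y = 3770: Q = 321.570.
dQ/dY = 0.041.
η = (dQ/dY)·(Y/Q) = 0.041 × (3770/321.570) = 0.48.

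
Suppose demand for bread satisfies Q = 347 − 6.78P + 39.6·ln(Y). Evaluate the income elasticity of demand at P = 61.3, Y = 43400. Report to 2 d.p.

At P = 61.3, Y = 43400: Q = 354.243.
Holding P constant, ∂Q/∂Y = 39.6/Y = 0.000912442.
η_Y = (∂Q/∂Y)·(Y/Q) = 0.000912442 × (43400/354.243) = 0.11.

0.11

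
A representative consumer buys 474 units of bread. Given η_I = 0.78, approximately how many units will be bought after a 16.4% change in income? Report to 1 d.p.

%ΔQ ≈ η × %ΔI = 0.78 × 16.4% = 12.792%.
New Q ≈ 474 × (1 + 0.12792) = 534.6.

534.6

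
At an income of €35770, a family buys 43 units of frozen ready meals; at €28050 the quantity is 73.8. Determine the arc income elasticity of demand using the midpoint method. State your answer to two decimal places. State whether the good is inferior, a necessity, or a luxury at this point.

-2.18 (inferior good)

ΔQ = 73.8 − 43 = 30.8; midpoint Q̄ = (43 + 73.8)/2 = 58.4.
ΔI = 28050 − 35770 = -7720; midpoint Ī = (35770 + 28050)/2 = 31910.
η = (ΔQ/Q̄) ÷ (ΔI/Ī) = (30.8/58.4) ÷ (-7720/31910) = -2.18.
η < 0 ⇒ inferior good.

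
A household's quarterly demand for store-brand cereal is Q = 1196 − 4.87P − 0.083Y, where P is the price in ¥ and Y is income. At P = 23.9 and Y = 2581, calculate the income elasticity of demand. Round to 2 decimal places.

-0.25

At P = 23.9, Y = 2581: Q = 865.384.
Holding P constant, ∂Q/∂Y = −0.083.
η_Y = (∂Q/∂Y)·(Y/Q) = -0.083 × (2581/865.384) = -0.25.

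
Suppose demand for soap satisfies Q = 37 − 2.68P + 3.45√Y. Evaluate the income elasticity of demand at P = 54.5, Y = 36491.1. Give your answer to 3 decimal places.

0.599

At P = 54.5, Y = 36491.1: Q = 549.981.
Holding P constant, ∂Q/∂Y = 3.45/(2√Y) = 0.00903016.
η_Y = (∂Q/∂Y)·(Y/Q) = 0.00903016 × (36491.1/549.981) = 0.599.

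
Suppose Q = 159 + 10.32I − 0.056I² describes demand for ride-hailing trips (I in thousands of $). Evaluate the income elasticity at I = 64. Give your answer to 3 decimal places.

At I = 64: Q = 590.1040.
dQ/dI = 10.32 − 0.112I = 3.15200.
η = (dQ/dI)·(I/Q) = 3.15200 × (64/590.1040) = 0.342.

0.342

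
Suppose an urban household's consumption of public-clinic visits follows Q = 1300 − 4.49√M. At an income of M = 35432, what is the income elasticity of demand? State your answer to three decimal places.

-0.929

At M = 35432: Q = 454.830.
dQ/dM = -4.49/(2√M) = -0.0119267 at this income.
η = (dQ/dM)·(M/Q) = -0.0119267 × (35432/454.830) = -0.929.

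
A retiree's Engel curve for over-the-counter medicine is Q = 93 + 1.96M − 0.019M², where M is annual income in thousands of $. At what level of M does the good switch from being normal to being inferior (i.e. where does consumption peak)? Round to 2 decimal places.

51.58

dQ/dM = 1.96 − 0.038M.
The good is inferior where dQ/dM < 0. Setting dQ/dM = 0 gives M = 1.96 / 0.038 = 51.58.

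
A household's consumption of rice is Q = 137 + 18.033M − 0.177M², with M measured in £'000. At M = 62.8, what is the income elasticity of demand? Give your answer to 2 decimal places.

At M = 62.8: Q = 571.4127.
dQ/dM = 18.033 − 0.354M = -4.19820.
η = (dQ/dM)·(M/Q) = -4.19820 × (62.8/571.4127) = -0.46.

-0.46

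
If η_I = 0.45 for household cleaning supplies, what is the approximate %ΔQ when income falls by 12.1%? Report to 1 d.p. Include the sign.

-5.4%

%ΔQ ≈ η × %ΔI = 0.45 × (-12.1%) = -5.4%.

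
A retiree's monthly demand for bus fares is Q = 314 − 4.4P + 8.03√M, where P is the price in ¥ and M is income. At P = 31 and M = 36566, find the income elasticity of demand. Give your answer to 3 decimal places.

At P = 31, M = 36566: Q = 1713.116.
Holding P constant, ∂Q/∂M = 8.03/(2√M) = 0.0209965.
η_M = (∂Q/∂M)·(M/Q) = 0.0209965 × (36566/1713.116) = 0.448.

0.448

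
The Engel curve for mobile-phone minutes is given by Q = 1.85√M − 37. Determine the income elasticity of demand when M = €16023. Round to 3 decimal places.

0.594

At M = 16023: Q = 197.177.
dQ/dM = 1.85/(2√M) = 0.00730752 at this income.
η = (dQ/dM)·(M/Q) = 0.00730752 × (16023/197.177) = 0.594.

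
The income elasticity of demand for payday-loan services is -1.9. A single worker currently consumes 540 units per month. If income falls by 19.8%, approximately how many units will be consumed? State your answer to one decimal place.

%ΔQ ≈ η × %ΔI = -1.9 × (-19.8%) = 37.62%.
New Q ≈ 540 × (1 + 0.3762) = 743.1.

743.1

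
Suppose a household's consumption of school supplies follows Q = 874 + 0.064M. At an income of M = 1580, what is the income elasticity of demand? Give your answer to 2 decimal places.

0.10

At M = 1580: Q = 975.120.
dQ/dM = 0.064.
η = (dQ/dM)·(M/Q) = 0.064 × (1580/975.120) = 0.10.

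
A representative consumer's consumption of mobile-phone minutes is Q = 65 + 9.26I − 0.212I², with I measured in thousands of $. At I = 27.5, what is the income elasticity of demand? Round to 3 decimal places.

At I = 27.5: Q = 159.3250.
dQ/dI = 9.26 − 0.424I = -2.40000.
η = (dQ/dI)·(I/Q) = -2.40000 × (27.5/159.3250) = -0.414.

-0.414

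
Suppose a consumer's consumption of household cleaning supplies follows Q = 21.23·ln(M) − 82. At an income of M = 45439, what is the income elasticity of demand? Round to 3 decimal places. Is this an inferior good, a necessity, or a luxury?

At M = 45439: Q = 145.673.
dQ/dM = 21.23/M = 0.00046722 at this income.
η = (dQ/dM)·(M/Q) = 0.00046722 × (45439/145.673) = 0.146.
Since 0 < η < 1, the good is a necessity.

0.146 (necessity)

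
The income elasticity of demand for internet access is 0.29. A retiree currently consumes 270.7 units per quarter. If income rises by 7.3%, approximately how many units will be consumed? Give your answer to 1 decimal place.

%ΔQ ≈ η × %ΔI = 0.29 × 7.3% = 2.117%.
New Q ≈ 270.7 × (1 + 0.02117) = 276.4.

276.4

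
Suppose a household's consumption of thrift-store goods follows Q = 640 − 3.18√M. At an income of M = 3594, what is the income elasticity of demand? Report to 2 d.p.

-0.21

At M = 3594: Q = 449.359.
dQ/dM = -3.18/(2√M) = -0.0265221 at this income.
η = (dQ/dM)·(M/Q) = -0.0265221 × (3594/449.359) = -0.21.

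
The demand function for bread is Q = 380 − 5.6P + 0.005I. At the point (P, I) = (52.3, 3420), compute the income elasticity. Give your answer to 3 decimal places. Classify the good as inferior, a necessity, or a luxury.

0.164 (necessity)

At P = 52.3, I = 3420: Q = 104.220.
Holding P constant, ∂Q/∂I = 0.005.
η_I = (∂Q/∂I)·(I/Q) = 0.005 × (3420/104.220) = 0.164.
Since 0 < η < 1, this is a necessity.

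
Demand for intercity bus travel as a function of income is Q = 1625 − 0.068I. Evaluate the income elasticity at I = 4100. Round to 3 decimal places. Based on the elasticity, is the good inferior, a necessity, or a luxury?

At I = 4100: Q = 1346.200.
dQ/dI = −0.068.
η = (dQ/dI)·(I/Q) = -0.068 × (4100/1346.200) = -0.207.
Since η < 0, the good is an inferior good.

-0.207 (inferior good)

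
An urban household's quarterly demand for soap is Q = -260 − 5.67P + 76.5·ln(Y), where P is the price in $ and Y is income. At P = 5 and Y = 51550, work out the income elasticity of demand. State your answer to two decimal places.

At P = 5, Y = 51550: Q = 541.699.
Holding P constant, ∂Q/∂Y = 76.5/Y = 0.001484.
η_Y = (∂Q/∂Y)·(Y/Q) = 0.001484 × (51550/541.699) = 0.14.

0.14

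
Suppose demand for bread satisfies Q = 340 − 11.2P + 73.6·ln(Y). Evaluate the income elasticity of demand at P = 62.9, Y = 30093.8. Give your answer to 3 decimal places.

At P = 62.9, Y = 30093.8: Q = 394.489.
Holding P constant, ∂Q/∂Y = 73.6/Y = 0.00244569.
η_Y = (∂Q/∂Y)·(Y/Q) = 0.00244569 × (30093.8/394.489) = 0.187.

0.187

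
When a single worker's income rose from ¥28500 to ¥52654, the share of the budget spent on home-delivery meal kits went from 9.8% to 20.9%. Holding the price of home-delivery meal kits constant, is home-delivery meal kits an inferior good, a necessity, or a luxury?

luxury

The budget share rises as income rises, so η > 1.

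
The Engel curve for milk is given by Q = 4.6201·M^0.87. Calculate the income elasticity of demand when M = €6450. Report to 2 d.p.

0.87

For Q = A·M^β the income elasticity is constant and equal to β.
Here β = 0.87, so η = 0.87.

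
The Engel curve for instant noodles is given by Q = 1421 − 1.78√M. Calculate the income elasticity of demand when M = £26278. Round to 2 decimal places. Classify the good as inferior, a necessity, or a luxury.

At M = 26278: Q = 1132.453.
dQ/dM = -1.78/(2√M) = -0.00549027 at this income.
η = (dQ/dM)·(M/Q) = -0.00549027 × (26278/1132.453) = -0.13.
Since η < 0, the good is an inferior good.

-0.13 (inferior good)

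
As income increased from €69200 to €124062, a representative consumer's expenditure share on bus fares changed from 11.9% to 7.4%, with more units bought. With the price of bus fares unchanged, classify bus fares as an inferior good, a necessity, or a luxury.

Quantity rises but the budget share falls as income rises, so 0 < η < 1.

necessity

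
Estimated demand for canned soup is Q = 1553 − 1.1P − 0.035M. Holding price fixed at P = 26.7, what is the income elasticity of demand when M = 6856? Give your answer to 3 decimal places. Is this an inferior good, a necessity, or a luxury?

-0.187 (inferior good)

At P = 26.7, M = 6856: Q = 1283.670.
Holding P constant, ∂Q/∂M = −0.035.
η_M = (∂Q/∂M)·(M/Q) = -0.035 × (6856/1283.670) = -0.187.
Since η < 0, this is an inferior good.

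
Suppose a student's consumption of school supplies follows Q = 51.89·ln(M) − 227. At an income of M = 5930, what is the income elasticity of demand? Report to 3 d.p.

0.232

At M = 5930: Q = 223.809.
dQ/dM = 51.89/M = 0.00875042 at this income.
η = (dQ/dM)·(M/Q) = 0.00875042 × (5930/223.809) = 0.232.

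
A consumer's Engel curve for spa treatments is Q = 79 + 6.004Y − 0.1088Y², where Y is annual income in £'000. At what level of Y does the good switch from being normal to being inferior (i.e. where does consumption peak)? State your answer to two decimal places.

27.59

dQ/dY = 6.004 − 0.2176Y.
The good is inferior where dQ/dY < 0. Setting dQ/dY = 0 gives Y = 6.004 / 0.2176 = 27.59.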